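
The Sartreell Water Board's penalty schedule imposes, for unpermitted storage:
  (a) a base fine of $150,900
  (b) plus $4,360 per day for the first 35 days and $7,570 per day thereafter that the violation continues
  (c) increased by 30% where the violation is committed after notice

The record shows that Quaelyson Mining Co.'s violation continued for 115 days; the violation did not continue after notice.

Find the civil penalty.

First 35 days: 35 × $4,360 = $152,600
Remaining days: (115 − 35) × $7,570 = $605,600
Per-day component: $152,600 + $605,600 = $758,200
Base plus per-day: $150,900 + $758,200 = $909,100
The violation did not continue after notice: no 30% increase.

Civil penalty: $909,100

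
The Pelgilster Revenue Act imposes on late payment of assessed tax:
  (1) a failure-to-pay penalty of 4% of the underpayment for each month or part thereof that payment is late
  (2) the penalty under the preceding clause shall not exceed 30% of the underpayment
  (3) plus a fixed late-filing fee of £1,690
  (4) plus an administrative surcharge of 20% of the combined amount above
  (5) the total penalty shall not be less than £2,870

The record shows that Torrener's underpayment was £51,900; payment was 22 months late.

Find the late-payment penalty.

Accrued rate: 4% × 22 = 88%, capped at 30% → 30%
Failure-to-pay penalty: 30% of £51,900 = £15,570
Penalty before surcharge: £15,570 + £1,690 = £17,260
Administrative surcharge: 20% of £17,260 = £3,452
Total penalty: £17,260 + £3,452 = £20,712
Minimum £2,870: £20,712 meets the minimum, no increase.

£20,712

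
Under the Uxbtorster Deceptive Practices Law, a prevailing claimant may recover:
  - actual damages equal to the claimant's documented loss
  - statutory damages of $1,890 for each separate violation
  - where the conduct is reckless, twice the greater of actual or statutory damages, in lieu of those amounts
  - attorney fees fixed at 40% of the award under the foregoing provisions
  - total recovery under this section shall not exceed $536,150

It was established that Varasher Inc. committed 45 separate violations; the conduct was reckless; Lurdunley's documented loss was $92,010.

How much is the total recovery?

Total recovery: $257,628

Statutory damages: 45 × $1,890 = $85,050
Greater of actual damages ($92,010) or statutory damages ($85,050): $92,010
Doubled: 2 × $92,010 = $184,020
Attorney fees: 40% of $184,020 = $73,608
Total before cap: $184,020 + $73,608 = $257,628
Cap at $536,150: $257,628 is within the cap, no reduction.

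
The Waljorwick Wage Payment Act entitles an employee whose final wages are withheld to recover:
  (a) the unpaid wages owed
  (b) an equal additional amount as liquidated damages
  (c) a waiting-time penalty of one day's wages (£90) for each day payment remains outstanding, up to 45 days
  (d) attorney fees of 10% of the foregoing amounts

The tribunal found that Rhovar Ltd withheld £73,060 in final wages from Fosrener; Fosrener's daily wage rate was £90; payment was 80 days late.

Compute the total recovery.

£165,187

Liquidated damages (equal amount): £73,060
Penalty days: min(80, 45) = 45
Waiting-time penalty: 45 × £90 = £4,050
Subtotal: £73,060 + £73,060 + £4,050 = £150,170
Attorney fees: 10% of £150,170 = £15,017
Total award: £150,170 + £15,017 = £165,187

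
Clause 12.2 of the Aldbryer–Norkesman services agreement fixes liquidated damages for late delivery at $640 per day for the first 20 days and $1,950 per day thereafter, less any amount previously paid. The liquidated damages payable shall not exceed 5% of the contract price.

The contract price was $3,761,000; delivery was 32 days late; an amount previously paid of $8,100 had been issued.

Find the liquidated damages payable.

Liquidated damages: $28,100

First 20 days: 20 × $640 = $12,800
Remaining days: (32 − 20) × $1,950 = $23,400
Accrued per-day damages: $12,800 + $23,400 = $36,200
Less amount previously paid: $36,200 − $8,100 = $28,100
Cap: 5% of $3,761,000 = $188,050
Cap at $188,050: $28,100 is within the cap, no reduction.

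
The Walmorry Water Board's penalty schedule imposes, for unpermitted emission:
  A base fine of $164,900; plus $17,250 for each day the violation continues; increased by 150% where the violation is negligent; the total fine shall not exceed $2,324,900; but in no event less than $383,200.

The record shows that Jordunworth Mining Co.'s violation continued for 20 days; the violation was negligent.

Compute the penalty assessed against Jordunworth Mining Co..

Civil penalty: $1,274,750

Per-day component: 20 × $17,250 = $345,000
Base plus per-day: $164,900 + $345,000 = $509,900
Enhancement: 150% of $509,900 = $764,850
Enhanced fine: $509,900 + $764,850 = $1,274,750
Cap at $2,324,900: $1,274,750 is within the cap, no reduction.
Minimum $383,200: $1,274,750 meets the minimum, no increase.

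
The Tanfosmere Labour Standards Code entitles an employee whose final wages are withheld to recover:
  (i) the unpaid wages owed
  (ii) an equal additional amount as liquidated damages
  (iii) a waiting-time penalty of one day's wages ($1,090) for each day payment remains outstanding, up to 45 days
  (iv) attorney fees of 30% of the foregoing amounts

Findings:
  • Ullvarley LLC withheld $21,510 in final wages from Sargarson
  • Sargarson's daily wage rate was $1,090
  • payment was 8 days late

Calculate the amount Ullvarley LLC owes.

Liquidated damages (equal amount): $21,510
Penalty days: min(8, 45) = 8
Waiting-time penalty: 8 × $1,090 = $8,720
Subtotal: $21,510 + $21,510 + $8,720 = $51,740
Attorney fees: 30% of $51,740 = $15,522
Total award: $51,740 + $15,522 = $67,262

$67,262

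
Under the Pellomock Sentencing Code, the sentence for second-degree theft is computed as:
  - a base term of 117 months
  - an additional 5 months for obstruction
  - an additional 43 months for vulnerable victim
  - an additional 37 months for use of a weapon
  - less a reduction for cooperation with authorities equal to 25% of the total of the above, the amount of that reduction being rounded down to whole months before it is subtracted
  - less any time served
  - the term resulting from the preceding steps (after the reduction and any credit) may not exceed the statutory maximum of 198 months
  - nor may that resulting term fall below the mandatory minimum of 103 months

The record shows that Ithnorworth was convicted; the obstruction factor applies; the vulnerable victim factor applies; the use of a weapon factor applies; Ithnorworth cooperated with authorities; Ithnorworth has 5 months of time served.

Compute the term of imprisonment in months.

Obstruction enhancement: +5 months
Vulnerable victim enhancement: +43 months
Use of a weapon enhancement: +37 months
Adjusted term: 117 months + 5 months + 43 months + 37 months = 202 months
Cooperation with authorities reduction: 25% of 202 months = 50 months (rounded down)
After reduction: 202 − 50 = 152 months
Less time served: 152 months − 5 months = 147 months
Cap at 198 months: 147 months is within the cap, no reduction.
Minimum 103 months: 147 months meets the minimum, no increase.

147 months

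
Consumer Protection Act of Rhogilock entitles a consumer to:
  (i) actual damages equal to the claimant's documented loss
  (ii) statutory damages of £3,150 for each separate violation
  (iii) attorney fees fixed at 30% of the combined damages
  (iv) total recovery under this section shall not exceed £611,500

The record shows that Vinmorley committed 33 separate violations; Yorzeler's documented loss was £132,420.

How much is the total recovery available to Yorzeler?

£307,281

Statutory damages: 33 × £3,150 = £103,950
Combined damages: £132,420 + £103,950 = £236,370
Attorney fees: 30% of £236,370 = £70,911
Total before cap: £236,370 + £70,911 = £307,281
Cap at £611,500: £307,281 is within the cap, no reduction.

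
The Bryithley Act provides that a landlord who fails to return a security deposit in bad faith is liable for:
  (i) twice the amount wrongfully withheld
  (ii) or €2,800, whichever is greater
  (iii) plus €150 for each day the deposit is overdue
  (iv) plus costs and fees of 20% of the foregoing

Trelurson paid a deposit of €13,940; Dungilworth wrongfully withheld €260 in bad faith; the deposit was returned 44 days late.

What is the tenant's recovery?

Doubled: 2 × €260 = €520
Minimum €2,800: €520 is below the minimum → €2,800
Late-return penalty: 44 × €150 = €6,600
Damages plus late penalty: €2,800 + €6,600 = €9,400
Costs and fees: 20% of €9,400 = €1,880
Total recovery: €9,400 + €1,880 = €11,280

€11,280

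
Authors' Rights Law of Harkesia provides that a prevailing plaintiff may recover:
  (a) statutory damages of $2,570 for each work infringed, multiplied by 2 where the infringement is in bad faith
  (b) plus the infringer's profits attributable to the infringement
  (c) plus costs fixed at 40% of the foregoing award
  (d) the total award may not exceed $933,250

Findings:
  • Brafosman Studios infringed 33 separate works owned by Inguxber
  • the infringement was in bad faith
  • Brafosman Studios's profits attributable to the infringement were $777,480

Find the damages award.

Statutory damages: 33 × $2,570 = $84,810
Doubled: 2 × $84,810 = $169,620
Combined award: $169,620 + $777,480 = $947,100
Costs: 40% of $947,100 = $378,840
Award plus costs: $947,100 + $378,840 = $1,325,940
Cap at $933,250: $1,325,940 exceeds the cap → $933,250

$933,250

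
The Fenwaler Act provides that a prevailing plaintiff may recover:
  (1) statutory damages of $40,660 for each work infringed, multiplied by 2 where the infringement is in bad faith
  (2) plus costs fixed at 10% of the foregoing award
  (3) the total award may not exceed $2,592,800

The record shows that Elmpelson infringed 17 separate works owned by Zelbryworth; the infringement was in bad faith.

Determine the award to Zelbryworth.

$1,520,684

Statutory damages: 17 × $40,660 = $691,220
Doubled: 2 × $691,220 = $1,382,440
Costs: 10% of $1,382,440 = $138,244
Award plus costs: $1,382,440 + $138,244 = $1,520,684
Cap at $2,592,800: $1,520,684 is within the cap, no reduction.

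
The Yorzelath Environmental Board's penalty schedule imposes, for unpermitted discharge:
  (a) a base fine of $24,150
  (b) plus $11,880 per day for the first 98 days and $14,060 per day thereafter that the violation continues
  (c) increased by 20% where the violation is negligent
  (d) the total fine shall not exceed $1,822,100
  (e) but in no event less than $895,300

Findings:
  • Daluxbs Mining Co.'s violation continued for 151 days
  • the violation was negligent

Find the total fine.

$1,822,100

First 98 days: 98 × $11,880 = $1,164,240
Remaining days: (151 − 98) × $14,060 = $745,180
Per-day component: $1,164,240 + $745,180 = $1,909,420
Base plus per-day: $24,150 + $1,909,420 = $1,933,570
Enhancement: 20% of $1,933,570 = $386,714
Enhanced fine: $1,933,570 + $386,714 = $2,320,284
Cap at $1,822,100: $2,320,284 exceeds the cap → $1,822,100
Minimum $895,300: $1,822,100 meets the minimum, no increase.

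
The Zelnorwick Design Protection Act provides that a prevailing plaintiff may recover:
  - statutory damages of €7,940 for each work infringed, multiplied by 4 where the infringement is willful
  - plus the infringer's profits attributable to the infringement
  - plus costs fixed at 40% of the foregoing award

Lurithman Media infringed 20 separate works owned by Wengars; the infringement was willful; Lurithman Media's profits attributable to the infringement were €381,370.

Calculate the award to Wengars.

Statutory damages: 20 × €7,940 = €158,800
Multiplied by 4: 4 × €158,800 = €635,200
Combined award: €635,200 + €381,370 = €1,016,570
Costs: 40% of €1,016,570 = €406,628
Award plus costs: €1,016,570 + €406,628 = €1,423,198

Award: €1,423,198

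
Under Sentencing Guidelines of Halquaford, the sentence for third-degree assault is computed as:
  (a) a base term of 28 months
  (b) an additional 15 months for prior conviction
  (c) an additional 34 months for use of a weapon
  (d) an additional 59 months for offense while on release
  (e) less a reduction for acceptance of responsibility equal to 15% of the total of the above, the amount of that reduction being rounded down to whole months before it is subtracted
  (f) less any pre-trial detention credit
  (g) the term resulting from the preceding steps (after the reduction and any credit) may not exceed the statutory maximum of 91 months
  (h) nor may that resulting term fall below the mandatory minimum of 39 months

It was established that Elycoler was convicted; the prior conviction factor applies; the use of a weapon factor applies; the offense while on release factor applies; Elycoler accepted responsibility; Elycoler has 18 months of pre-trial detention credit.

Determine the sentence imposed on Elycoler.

Prior conviction enhancement: +15 months
Use of a weapon enhancement: +34 months
Offense while on release enhancement: +59 months
Adjusted term: 28 months + 15 months + 34 months + 59 months = 136 months
Acceptance of responsibility reduction: 15% of 136 months = 20 months (rounded down)
After reduction: 136 − 20 = 116 months
Less pre-trial detention credit: 116 months − 18 months = 98 months
Cap at 91 months: 98 months exceeds the cap → 91 months
Minimum 39 months: 91 months meets the minimum, no increase.

91 months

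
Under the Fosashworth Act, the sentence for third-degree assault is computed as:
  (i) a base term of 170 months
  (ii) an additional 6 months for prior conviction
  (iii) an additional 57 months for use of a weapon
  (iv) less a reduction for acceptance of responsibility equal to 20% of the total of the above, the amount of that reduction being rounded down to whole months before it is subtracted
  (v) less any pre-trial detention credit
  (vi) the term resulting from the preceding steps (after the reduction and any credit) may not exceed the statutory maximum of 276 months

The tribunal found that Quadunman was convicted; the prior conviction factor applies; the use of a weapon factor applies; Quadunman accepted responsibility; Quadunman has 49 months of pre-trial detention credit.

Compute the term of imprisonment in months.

138 months

Prior conviction enhancement: +6 months
Use of a weapon enhancement: +57 months
Adjusted term: 170 months + 6 months + 57 months = 233 months
Acceptance of responsibility reduction: 20% of 233 months = 46 months (rounded down)
After reduction: 233 − 46 = 187 months
Less pre-trial detention credit: 187 months − 49 months = 138 months
Cap at 276 months: 138 months is within the cap, no reduction.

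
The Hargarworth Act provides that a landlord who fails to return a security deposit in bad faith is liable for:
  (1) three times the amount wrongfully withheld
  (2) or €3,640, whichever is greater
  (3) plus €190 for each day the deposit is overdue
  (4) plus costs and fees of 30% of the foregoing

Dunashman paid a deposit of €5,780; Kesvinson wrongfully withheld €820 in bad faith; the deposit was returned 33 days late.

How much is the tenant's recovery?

€12,883

Trebled: 3 × €820 = €2,460
Minimum €3,640: €2,460 is below the minimum → €3,640
Late-return penalty: 33 × €190 = €6,270
Damages plus late penalty: €3,640 + €6,270 = €9,910
Costs and fees: 30% of €9,910 = €2,973
Total recovery: €9,910 + €2,973 = €12,883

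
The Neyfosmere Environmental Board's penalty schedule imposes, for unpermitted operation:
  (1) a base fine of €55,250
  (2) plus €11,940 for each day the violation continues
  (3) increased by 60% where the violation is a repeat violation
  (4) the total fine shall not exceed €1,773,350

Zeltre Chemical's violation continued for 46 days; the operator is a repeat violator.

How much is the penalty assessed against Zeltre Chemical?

Per-day component: 46 × €11,940 = €549,240
Base plus per-day: €55,250 + €549,240 = €604,490
Enhancement: 60% of €604,490 = €362,694
Enhanced fine: €604,490 + €362,694 = €967,184
Cap at €1,773,350: €967,184 is within the cap, no reduction.

€967,184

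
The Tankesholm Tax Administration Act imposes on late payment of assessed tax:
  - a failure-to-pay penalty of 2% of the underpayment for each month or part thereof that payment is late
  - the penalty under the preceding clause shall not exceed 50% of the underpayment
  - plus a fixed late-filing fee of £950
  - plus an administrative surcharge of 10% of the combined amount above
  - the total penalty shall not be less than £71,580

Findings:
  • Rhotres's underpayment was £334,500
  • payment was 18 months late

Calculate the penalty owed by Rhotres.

£133,507

Accrued rate: 2% × 18 = 36%, capped at 50% → 36%
Failure-to-pay penalty: 36% of £334,500 = £120,420
Penalty before surcharge: £120,420 + £950 = £121,370
Administrative surcharge: 10% of £121,370 = £12,137
Total penalty: £121,370 + £12,137 = £133,507
Minimum £71,580: £133,507 meets the minimum, no increase.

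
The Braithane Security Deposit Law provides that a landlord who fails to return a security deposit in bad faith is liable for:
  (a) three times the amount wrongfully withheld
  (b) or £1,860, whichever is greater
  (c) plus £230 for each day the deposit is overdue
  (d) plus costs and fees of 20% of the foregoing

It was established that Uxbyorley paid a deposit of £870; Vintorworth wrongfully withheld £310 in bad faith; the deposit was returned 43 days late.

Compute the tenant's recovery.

£14,100

Trebled: 3 × £310 = £930
Minimum £1,860: £930 is below the minimum → £1,860
Late-return penalty: 43 × £230 = £9,890
Damages plus late penalty: £1,860 + £9,890 = £11,750
Costs and fees: 20% of £11,750 = £2,350
Total recovery: £11,750 + £2,350 = £14,100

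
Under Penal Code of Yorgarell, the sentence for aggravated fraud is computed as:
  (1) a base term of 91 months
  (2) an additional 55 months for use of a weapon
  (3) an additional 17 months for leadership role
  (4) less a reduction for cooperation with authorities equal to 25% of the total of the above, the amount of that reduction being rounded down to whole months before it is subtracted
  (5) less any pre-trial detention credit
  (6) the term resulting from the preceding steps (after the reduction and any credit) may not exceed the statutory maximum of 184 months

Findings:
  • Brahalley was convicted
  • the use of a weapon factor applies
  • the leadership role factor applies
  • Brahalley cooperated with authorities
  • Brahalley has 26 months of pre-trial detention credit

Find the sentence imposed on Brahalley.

Use of a weapon enhancement: +55 months
Leadership role enhancement: +17 months
Adjusted term: 91 months + 55 months + 17 months = 163 months
Cooperation with authorities reduction: 25% of 163 months = 40 months (rounded down)
After reduction: 163 − 40 = 123 months
Less pre-trial detention credit: 123 months − 26 months = 97 months
Cap at 184 months: 97 months is within the cap, no reduction.

Sentence: 97 months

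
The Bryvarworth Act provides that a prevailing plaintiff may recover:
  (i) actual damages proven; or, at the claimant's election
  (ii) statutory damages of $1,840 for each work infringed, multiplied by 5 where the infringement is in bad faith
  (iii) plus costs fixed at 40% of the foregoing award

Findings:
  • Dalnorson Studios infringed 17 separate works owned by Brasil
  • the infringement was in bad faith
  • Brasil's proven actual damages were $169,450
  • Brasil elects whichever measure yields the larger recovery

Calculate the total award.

Statutory damages: 17 × $1,840 = $31,280
Multiplied by 5: 5 × $31,280 = $156,400
Greater of actual damages ($169,450) or enhanced statutory damages ($156,400): $169,450
Costs: 40% of $169,450 = $67,780
Award plus costs: $169,450 + $67,780 = $237,230

$237,230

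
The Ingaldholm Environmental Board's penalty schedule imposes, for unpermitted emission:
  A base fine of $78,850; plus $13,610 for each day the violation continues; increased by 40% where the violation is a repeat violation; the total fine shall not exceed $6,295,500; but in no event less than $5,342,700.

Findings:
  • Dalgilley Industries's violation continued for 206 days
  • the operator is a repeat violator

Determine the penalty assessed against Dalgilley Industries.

Per-day component: 206 × $13,610 = $2,803,660
Base plus per-day: $78,850 + $2,803,660 = $2,882,510
Enhancement: 40% of $2,882,510 = $1,153,004
Enhanced fine: $2,882,510 + $1,153,004 = $4,035,514
Cap at $6,295,500: $4,035,514 is within the cap, no reduction.
Minimum $5,342,700: $4,035,514 is below the minimum → $5,342,700

$5,342,700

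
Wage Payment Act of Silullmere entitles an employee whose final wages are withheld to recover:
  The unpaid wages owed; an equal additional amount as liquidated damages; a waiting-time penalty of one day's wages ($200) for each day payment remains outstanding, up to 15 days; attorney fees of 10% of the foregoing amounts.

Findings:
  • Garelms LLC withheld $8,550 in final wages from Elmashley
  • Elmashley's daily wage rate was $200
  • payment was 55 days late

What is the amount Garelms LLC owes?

$22,110

Liquidated damages (equal amount): $8,550
Penalty days: min(55, 15) = 15
Waiting-time penalty: 15 × $200 = $3,000
Subtotal: $8,550 + $8,550 + $3,000 = $20,100
Attorney fees: 10% of $20,100 = $2,010
Total award: $20,100 + $2,010 = $22,110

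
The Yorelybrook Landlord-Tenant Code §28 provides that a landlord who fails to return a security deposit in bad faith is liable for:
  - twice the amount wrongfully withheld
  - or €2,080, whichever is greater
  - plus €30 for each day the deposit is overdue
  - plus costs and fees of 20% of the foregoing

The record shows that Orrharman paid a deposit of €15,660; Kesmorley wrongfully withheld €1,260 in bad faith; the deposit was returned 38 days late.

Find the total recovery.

€4,392

Doubled: 2 × €1,260 = €2,520
Minimum €2,080: €2,520 meets the minimum, no increase.
Late-return penalty: 38 × €30 = €1,140
Damages plus late penalty: €2,520 + €1,140 = €3,660
Costs and fees: 20% of €3,660 = €732
Total recovery: €3,660 + €732 = €4,392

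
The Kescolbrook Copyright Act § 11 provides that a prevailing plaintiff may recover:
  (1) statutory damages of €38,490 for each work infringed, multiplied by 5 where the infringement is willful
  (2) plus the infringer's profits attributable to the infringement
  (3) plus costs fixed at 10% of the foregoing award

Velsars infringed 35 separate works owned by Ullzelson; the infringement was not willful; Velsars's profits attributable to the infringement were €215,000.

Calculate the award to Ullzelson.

€1,718,365

Statutory damages: 35 × €38,490 = €1,347,150
Infringement not willful: no ×5 enhancement.
Combined award: €1,347,150 + €215,000 = €1,562,150
Costs: 10% of €1,562,150 = €156,215
Award plus costs: €1,562,150 + €156,215 = €1,718,365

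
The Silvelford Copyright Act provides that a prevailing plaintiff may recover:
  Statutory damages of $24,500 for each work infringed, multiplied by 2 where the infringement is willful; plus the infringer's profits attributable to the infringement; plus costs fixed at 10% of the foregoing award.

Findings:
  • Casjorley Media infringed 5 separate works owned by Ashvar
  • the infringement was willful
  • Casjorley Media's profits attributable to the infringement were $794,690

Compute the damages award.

Statutory damages: 5 × $24,500 = $122,500
Doubled: 2 × $122,500 = $245,000
Combined award: $245,000 + $794,690 = $1,039,690
Costs: 10% of $1,039,690 = $103,969
Award plus costs: $1,039,690 + $103,969 = $1,143,659

$1,143,659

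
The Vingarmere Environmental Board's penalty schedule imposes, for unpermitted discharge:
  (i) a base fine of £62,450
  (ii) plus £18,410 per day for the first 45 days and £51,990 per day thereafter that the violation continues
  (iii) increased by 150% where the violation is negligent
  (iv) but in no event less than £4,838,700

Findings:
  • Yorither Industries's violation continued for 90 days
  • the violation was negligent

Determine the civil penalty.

Civil penalty: £8,076,125

First 45 days: 45 × £18,410 = £828,450
Remaining days: (90 − 45) × £51,990 = £2,339,550
Per-day component: £828,450 + £2,339,550 = £3,168,000
Base plus per-day: £62,450 + £3,168,000 = £3,230,450
Enhancement: 150% of £3,230,450 = £4,845,675
Enhanced fine: £3,230,450 + £4,845,675 = £8,076,125
Minimum £4,838,700: £8,076,125 meets the minimum, no increase.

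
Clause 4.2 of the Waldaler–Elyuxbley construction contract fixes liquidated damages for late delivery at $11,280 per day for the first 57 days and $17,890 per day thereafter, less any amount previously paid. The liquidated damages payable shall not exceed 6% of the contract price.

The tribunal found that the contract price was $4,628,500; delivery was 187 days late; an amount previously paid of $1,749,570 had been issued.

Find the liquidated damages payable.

$277,710

First 57 days: 57 × $11,280 = $642,960
Remaining days: (187 − 57) × $17,890 = $2,325,700
Accrued per-day damages: $642,960 + $2,325,700 = $2,968,660
Less amount previously paid: $2,968,660 − $1,749,570 = $1,219,090
Cap: 6% of $4,628,500 = $277,710
Cap at $277,710: $1,219,090 exceeds the cap → $277,710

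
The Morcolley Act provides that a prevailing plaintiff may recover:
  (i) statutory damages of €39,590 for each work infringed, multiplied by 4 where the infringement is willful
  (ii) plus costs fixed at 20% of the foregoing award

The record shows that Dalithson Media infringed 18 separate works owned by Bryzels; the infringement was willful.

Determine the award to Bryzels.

€3,420,576

Statutory damages: 18 × €39,590 = €712,620
Multiplied by 4: 4 × €712,620 = €2,850,480
Costs: 20% of €2,850,480 = €570,096
Award plus costs: €2,850,480 + €570,096 = €3,420,576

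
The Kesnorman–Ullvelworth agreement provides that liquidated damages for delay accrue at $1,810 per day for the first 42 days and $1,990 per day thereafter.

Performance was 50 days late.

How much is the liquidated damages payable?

$91,940

First 42 days: 42 × $1,810 = $76,020
Remaining days: (50 − 42) × $1,990 = $15,920
Accrued per-day damages: $76,020 + $15,920 = $91,940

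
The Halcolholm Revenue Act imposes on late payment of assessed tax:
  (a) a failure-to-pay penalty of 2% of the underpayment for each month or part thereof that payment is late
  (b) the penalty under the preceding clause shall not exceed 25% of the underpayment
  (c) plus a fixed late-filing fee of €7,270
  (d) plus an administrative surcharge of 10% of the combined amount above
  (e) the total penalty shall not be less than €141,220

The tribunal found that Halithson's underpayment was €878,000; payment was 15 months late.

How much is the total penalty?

€249,447

Accrued rate: 2% × 15 = 30%, capped at 25% → 25%
Failure-to-pay penalty: 25% of €878,000 = €219,500
Penalty before surcharge: €219,500 + €7,270 = €226,770
Administrative surcharge: 10% of €226,770 = €22,677
Total penalty: €226,770 + €22,677 = €249,447
Minimum €141,220: €249,447 meets the minimum, no increase.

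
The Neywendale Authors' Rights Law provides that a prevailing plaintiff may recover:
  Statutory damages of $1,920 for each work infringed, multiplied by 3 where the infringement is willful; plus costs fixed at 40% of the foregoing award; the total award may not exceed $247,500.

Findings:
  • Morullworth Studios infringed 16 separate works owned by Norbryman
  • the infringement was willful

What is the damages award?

Statutory damages: 16 × $1,920 = $30,720
Trebled: 3 × $30,720 = $92,160
Costs: 40% of $92,160 = $36,864
Award plus costs: $92,160 + $36,864 = $129,024
Cap at $247,500: $129,024 is within the cap, no reduction.

Award: $129,024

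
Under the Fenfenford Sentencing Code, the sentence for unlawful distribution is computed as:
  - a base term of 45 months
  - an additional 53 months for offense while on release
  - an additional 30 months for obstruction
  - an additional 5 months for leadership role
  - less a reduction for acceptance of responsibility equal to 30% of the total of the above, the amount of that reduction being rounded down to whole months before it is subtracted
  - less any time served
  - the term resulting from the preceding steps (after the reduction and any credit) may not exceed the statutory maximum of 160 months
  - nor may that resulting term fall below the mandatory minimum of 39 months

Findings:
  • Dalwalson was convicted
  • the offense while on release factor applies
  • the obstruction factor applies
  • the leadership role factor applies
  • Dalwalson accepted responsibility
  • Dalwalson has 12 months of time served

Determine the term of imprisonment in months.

Offense while on release enhancement: +53 months
Obstruction enhancement: +30 months
Leadership role enhancement: +5 months
Adjusted term: 45 months + 53 months + 30 months + 5 months = 133 months
Acceptance of responsibility reduction: 30% of 133 months = 39 months (rounded down)
After reduction: 133 − 39 = 94 months
Less time served: 94 months − 12 months = 82 months
Cap at 160 months: 82 months is within the cap, no reduction.
Minimum 39 months: 82 months meets the minimum, no increase.

82 months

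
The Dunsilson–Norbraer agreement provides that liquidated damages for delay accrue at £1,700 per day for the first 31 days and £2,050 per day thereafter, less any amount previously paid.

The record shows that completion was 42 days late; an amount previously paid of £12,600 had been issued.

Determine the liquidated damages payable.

First 31 days: 31 × £1,700 = £52,700
Remaining days: (42 − 31) × £2,050 = £22,550
Accrued per-day damages: £52,700 + £22,550 = £75,250
Less amount previously paid: £75,250 − £12,600 = £62,650

£62,650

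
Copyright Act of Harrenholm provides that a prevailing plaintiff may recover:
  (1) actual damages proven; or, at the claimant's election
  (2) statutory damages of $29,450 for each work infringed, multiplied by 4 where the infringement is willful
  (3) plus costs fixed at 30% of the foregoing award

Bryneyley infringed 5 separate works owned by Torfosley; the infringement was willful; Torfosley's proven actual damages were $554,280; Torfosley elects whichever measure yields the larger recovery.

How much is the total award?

Statutory damages: 5 × $29,450 = $147,250
Multiplied by 4: 4 × $147,250 = $589,000
Greater of actual damages ($554,280) or enhanced statutory damages ($589,000): $589,000
Costs: 30% of $589,000 = $176,700
Award plus costs: $589,000 + $176,700 = $765,700

Award: $765,700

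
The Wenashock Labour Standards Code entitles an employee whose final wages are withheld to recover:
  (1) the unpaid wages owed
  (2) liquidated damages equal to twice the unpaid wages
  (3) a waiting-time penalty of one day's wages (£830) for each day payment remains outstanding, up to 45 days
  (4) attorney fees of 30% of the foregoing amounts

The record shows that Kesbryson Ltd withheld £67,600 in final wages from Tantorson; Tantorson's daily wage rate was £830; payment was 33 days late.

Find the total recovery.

Total award: £299,247

Doubled: 2 × £67,600 = £135,200
Penalty days: min(33, 45) = 33
Waiting-time penalty: 33 × £830 = £27,390
Subtotal: £67,600 + £135,200 + £27,390 = £230,190
Attorney fees: 30% of £230,190 = £69,057
Total award: £230,190 + £69,057 = £299,247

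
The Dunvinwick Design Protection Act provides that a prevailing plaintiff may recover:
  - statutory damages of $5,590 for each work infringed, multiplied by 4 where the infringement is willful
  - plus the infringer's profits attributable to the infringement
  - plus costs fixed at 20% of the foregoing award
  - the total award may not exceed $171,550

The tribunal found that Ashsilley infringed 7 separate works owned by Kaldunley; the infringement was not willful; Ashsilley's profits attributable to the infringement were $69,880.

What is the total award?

$130,812

Statutory damages: 7 × $5,590 = $39,130
Infringement not willful: no ×4 enhancement.
Combined award: $39,130 + $69,880 = $109,010
Costs: 20% of $109,010 = $21,802
Award plus costs: $109,010 + $21,802 = $130,812
Cap at $171,550: $130,812 is within the cap, no reduction.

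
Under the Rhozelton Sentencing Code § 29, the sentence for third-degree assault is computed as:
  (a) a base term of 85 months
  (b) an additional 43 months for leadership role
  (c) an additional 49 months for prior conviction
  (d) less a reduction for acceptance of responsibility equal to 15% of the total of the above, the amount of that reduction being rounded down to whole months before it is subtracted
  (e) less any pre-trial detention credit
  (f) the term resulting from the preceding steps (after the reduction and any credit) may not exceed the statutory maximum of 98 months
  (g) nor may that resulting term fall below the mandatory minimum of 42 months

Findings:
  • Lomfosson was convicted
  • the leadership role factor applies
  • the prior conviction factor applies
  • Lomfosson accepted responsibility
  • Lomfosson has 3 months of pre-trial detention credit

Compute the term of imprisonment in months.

98 months

Leadership role enhancement: +43 months
Prior conviction enhancement: +49 months
Adjusted term: 85 months + 43 months + 49 months = 177 months
Acceptance of responsibility reduction: 15% of 177 months = 26 months (rounded down)
After reduction: 177 − 26 = 151 months
Less pre-trial detention credit: 151 months − 3 months = 148 months
Cap at 98 months: 148 months exceeds the cap → 98 months
Minimum 42 months: 98 months meets the minimum, no increase.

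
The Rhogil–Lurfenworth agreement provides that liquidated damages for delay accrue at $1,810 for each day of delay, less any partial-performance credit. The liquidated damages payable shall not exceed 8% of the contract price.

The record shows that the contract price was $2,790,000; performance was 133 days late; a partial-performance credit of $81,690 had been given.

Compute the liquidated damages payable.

Liquidated damages: $159,040

Per-day damages: 133 × $1,810 = $240,730
Less partial-performance credit: $240,730 − $81,690 = $159,040
Cap: 8% of $2,790,000 = $223,200
Cap at $223,200: $159,040 is within the cap, no reduction.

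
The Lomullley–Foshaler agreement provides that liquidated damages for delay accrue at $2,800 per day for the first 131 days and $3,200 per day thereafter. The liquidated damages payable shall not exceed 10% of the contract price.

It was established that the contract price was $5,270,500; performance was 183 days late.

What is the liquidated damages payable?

$527,050

First 131 days: 131 × $2,800 = $366,800
Remaining days: (183 − 131) × $3,200 = $166,400
Accrued per-day damages: $366,800 + $166,400 = $533,200
Cap: 10% of $5,270,500 = $527,050
Cap at $527,050: $533,200 exceeds the cap → $527,050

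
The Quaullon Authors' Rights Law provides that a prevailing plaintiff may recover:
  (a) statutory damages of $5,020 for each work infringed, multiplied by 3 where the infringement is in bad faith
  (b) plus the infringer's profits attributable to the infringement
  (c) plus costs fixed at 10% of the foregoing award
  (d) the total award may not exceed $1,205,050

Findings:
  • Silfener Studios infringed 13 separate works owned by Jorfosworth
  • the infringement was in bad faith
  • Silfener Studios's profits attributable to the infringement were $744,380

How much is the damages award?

$1,034,176

Statutory damages: 13 × $5,020 = $65,260
Trebled: 3 × $65,260 = $195,780
Combined award: $195,780 + $744,380 = $940,160
Costs: 10% of $940,160 = $94,016
Award plus costs: $940,160 + $94,016 = $1,034,176
Cap at $1,205,050: $1,034,176 is within the cap, no reduction.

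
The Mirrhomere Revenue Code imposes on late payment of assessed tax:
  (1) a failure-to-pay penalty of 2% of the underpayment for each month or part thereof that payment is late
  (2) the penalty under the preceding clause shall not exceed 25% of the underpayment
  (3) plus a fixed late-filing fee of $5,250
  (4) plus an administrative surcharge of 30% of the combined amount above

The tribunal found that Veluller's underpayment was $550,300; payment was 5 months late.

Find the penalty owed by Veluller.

Accrued rate: 2% × 5 = 10%, capped at 25% → 10%
Failure-to-pay penalty: 10% of $550,300 = $55,030
Penalty before surcharge: $55,030 + $5,250 = $60,280
Administrative surcharge: 30% of $60,280 = $18,084
Total penalty: $60,280 + $18,084 = $78,364

Penalty: $78,364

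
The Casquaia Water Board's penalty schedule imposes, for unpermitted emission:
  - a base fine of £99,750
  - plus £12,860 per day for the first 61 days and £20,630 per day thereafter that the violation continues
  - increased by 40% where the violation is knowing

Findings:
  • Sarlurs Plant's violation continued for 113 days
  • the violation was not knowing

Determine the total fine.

£1,956,970

First 61 days: 61 × £12,860 = £784,460
Remaining days: (113 − 61) × £20,630 = £1,072,760
Per-day component: £784,460 + £1,072,760 = £1,857,220
Base plus per-day: £99,750 + £1,857,220 = £1,956,970
The violation was not knowing: no 40% increase.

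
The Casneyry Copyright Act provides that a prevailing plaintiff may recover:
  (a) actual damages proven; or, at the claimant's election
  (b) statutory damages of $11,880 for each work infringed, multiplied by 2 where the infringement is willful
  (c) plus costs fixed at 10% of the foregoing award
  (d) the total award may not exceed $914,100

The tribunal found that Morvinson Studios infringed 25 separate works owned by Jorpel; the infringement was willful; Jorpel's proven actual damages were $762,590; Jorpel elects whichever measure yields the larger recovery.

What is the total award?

$838,849

Statutory damages: 25 × $11,880 = $297,000
Doubled: 2 × $297,000 = $594,000
Greater of actual damages ($762,590) or enhanced statutory damages ($594,000): $762,590
Costs: 10% of $762,590 = $76,259
Award plus costs: $762,590 + $76,259 = $838,849
Cap at $914,100: $838,849 is within the cap, no reduction.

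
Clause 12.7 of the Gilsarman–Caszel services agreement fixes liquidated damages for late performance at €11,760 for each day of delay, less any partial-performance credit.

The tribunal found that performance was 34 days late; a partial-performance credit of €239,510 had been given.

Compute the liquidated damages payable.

€160,330

Per-day damages: 34 × €11,760 = €399,840
Less partial-performance credit: €399,840 − €239,510 = €160,330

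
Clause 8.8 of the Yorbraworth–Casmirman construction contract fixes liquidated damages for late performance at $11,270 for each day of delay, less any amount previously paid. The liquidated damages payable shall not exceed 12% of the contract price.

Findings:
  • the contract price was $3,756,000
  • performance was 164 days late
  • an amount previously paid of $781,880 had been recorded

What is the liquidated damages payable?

Per-day damages: 164 × $11,270 = $1,848,280
Less amount previously paid: $1,848,280 − $781,880 = $1,066,400
Cap: 12% of $3,756,000 = $450,720
Cap at $450,720: $1,066,400 exceeds the cap → $450,720

$450,720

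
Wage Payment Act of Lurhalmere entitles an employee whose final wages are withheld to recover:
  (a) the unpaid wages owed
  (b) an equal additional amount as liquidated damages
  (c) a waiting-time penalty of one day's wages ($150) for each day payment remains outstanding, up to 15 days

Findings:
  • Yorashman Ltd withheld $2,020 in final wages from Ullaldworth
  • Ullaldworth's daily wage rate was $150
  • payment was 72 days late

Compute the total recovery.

Liquidated damages (equal amount): $2,020
Penalty days: min(72, 15) = 15
Waiting-time penalty: 15 × $150 = $2,250
Total award: $2,020 + $2,020 + $2,250 = $6,290

$6,290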